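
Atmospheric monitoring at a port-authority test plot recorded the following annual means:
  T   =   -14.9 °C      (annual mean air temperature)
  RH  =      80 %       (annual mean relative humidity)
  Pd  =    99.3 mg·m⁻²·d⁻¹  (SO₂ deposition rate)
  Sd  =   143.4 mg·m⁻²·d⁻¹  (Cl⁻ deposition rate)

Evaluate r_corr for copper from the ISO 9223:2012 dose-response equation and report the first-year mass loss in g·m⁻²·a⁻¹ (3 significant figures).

r_corr = 3.78 g·m⁻²·a⁻¹

copper: temperature factor f = +0.126·(-24.9) = -3.1374
  sulphur-dioxide contribution → 0.08527 μm/a
  chloride contribution → 0.3363 μm/a
  ⇒ r_corr(copper) = 0.4215 μm/a
Convert to mass loss: 0.4215 μm/a × 8.96 g/cm³ = 3.777 g·m⁻²·a⁻¹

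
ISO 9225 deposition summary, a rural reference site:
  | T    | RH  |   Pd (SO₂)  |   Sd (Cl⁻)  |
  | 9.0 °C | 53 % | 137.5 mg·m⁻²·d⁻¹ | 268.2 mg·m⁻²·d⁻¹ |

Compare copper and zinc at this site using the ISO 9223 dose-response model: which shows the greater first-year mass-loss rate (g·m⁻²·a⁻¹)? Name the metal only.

zinc

copper: f(T) = +0.126·(T−10) [T≤10 °C] = -0.1260
  SO₂ term: 0.0053·137.5^0.26·exp(0.059·53-0.1260) = 0.3833
  Cl⁻ term: 0.01025·268.2^0.27·exp(0.036·53+0.049·9.0) = 0.4859
  r_corr = 0.3833 + 0.4859 = 0.8692 μm/a
  mass loss = 0.8692 μm/a × 8.96 g/cm³ = 7.788 g·m⁻²·a⁻¹
zinc: T≤10 °C ⇒ hinge +0.038·(9.0−10) = -0.0380
  SO₂ term: 0.0129·137.5^0.44·exp(0.046·53-0.0380) = 1.241
  Cl⁻ term: 0.0175·268.2^0.57·exp(0.008·53+0.085·9.0) = 1.392
  r_corr = 1.241 + 1.392 = 2.633 μm/a
  mass loss = 2.633 μm/a × 7.14 g/cm³ = 18.8 g·m⁻²·a⁻¹
Ordering by g·m⁻²·a⁻¹: zinc (18.8) > copper (7.79)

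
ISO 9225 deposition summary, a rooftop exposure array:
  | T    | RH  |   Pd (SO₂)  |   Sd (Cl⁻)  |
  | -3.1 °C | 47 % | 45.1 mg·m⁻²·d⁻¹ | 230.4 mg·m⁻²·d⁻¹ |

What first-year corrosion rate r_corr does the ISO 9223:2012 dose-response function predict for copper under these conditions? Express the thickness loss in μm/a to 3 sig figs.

copper: f(T) = +0.126·(T−10) [T≤10 °C] = -1.6506
  sulphur-dioxide contribution → 0.04383 μm/a
  chloride contribution → 0.2077 μm/a
  ⇒ r_corr(copper) = 0.2515 μm/a

r_corr = 0.252 μm/a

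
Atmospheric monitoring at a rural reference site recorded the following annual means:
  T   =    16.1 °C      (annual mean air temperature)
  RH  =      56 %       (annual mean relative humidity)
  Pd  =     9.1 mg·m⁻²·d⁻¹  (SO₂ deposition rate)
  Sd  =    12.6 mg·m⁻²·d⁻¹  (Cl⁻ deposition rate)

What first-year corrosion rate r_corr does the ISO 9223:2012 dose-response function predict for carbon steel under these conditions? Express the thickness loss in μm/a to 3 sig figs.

r_corr = 18.2 μm/a

carbon steel: f(T) = -0.054·(T−10) [T>10 °C] = -0.3294
  Pd branch = 1.77·Pd^0.52·e^(0.02·RH+f) = 12.3 μm/a
  Sd branch = 0.102·Sd^0.62·e^(0.033·RH+0.04·T) = 5.931 μm/a
  r_corr = 12.3 + 5.931 = 18.23 μm/a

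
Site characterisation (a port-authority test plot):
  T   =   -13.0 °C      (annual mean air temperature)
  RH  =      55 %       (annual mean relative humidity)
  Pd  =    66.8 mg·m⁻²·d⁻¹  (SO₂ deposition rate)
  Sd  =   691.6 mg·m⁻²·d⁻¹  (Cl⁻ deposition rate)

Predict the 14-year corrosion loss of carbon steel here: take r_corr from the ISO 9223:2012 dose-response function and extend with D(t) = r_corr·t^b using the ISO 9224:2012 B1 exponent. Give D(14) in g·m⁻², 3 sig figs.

D(14) = 717 g·m⁻²

carbon steel: T≤10 °C ⇒ hinge +0.150·(-13.0−10) = -3.4500
  sulphur-dioxide contribution → 1.501 μm/a
  chloride contribution → 21.46 μm/a
  total first-year rate 22.97 μm/a
Long-term exponent b (ISO 9224 Table 2, B1) = 0.523
  D(14) = 22.97 × 14^0.523 = 22.97 × 3.976 = 91.3 μm
  Mass loss = 91.3 μm × 7.85 g/cm³ = 716.7 g·m⁻²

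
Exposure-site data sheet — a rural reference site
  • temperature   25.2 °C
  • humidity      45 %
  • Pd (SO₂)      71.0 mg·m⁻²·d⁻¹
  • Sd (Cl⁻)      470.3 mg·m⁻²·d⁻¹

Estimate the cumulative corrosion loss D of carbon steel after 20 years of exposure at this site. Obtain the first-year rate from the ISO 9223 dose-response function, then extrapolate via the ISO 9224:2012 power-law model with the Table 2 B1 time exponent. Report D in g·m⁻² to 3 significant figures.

D(20) = 2.77e+03 g·m⁻²

carbon steel: temperature factor f = -0.054·(15.2) = -0.8208
  SO₂ term: 1.77·71.0^0.52·exp(0.02·45-0.8208) = 17.58
  Cl⁻ term: 0.102·470.3^0.62·exp(0.033·45+0.04·25.2) = 56
  sum: 17.58 + 56 → r_corr = 73.58 μm/a
Long-term exponent b (ISO 9224 Table 2, B1) = 0.523
  D(20) = 73.58 × 20^0.523 = 73.58 × 4.791 = 352.5 μm
  Mass loss = 352.5 μm × 7.85 g/cm³ = 2767 g·m⁻²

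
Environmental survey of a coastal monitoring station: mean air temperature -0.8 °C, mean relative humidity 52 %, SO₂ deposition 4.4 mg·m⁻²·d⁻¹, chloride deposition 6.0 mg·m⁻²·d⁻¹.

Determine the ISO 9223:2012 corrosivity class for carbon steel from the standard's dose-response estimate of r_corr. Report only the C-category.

C2

carbon steel: f(T) = +0.150·(T−10) [T≤10 °C] = -1.6200
  Pd branch = 1.77·Pd^0.52·e^(0.02·RH+f) = 2.141 μm/a
  Sd branch = 0.102·Sd^0.62·e^(0.033·RH+0.04·T) = 1.669 μm/a
  r_corr = 2.141 + 1.669 = 3.81 μm/a
3.81 μm/a falls in (1.3, 25] for carbon steel → category C2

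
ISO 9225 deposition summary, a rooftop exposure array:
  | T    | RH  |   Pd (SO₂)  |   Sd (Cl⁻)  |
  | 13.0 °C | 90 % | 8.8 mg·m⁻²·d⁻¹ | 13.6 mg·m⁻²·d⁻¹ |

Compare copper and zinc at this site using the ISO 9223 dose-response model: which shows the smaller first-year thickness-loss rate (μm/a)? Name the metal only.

zinc

copper: temperature factor f = -0.080·(3.0) = -0.2400
  SO₂ term: 0.0053·8.8^0.26·exp(0.059·90-0.2400) = 1.485
  Sd branch = 0.01025·Sd^0.27·e^(0.036·RH+0.049·T) = 1.001 μm/a
  sum: 1.485 + 1.001 → r_corr = 2.486 μm/a
zinc: temperature factor f = -0.071·(3.0) = -0.2130
  SO₂ term: 0.0129·8.8^0.44·exp(0.046·90-0.2130) = 1.705
  Sd branch = 0.0175·Sd^0.57·e^(0.008·RH+0.085·T) = 0.4806 μm/a
  sum: 1.705 + 0.4806 → r_corr = 2.185 μm/a
Ordering by μm/a: copper (2.49) > zinc (2.19)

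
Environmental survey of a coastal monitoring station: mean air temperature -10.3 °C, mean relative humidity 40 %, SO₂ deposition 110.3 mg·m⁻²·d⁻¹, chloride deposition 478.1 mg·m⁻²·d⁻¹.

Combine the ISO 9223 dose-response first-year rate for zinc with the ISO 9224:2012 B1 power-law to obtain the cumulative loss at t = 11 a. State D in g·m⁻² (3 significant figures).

zinc: T≤10 °C ⇒ hinge +0.038·(-10.3−10) = -0.7714
  SO₂ term: 0.0129·110.3^0.44·exp(0.046·40-0.7714) = 0.2974
  Sd branch = 0.0175·Sd^0.57·e^(0.008·RH+0.085·T) = 0.3382 μm/a
  sum: 0.2974 + 0.3382 → r_corr = 0.6356 μm/a
Long-term exponent b (ISO 9224 Table 2, B1) = 0.813
  D(11) = 0.6356 × 11^0.813 = 0.6356 × 7.025 = 4.465 μm
  Mass loss = 4.465 μm × 7.14 g/cm³ = 31.88 g·m⁻²

D(11) = 31.9 g·m⁻²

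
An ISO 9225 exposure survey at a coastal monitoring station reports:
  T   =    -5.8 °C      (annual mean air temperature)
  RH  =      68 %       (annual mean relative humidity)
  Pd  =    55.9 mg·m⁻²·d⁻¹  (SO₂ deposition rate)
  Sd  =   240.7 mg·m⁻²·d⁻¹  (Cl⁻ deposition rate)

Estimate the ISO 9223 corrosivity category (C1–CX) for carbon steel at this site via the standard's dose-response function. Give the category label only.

carbon steel: T≤10 °C ⇒ hinge +0.150·(-5.8−10) = -2.3700
  Pd branch = 1.77·Pd^0.52·e^(0.02·RH+f) = 5.224 μm/a
  Sd branch = 0.102·Sd^0.62·e^(0.033·RH+0.04·T) = 22.85 μm/a
  sum: 5.224 + 22.85 → r_corr = 28.08 μm/a
ISO 9223 Table 2 (carbon steel): 25 < 28.1 ≤ 50 μm/a ⇒ C3

C3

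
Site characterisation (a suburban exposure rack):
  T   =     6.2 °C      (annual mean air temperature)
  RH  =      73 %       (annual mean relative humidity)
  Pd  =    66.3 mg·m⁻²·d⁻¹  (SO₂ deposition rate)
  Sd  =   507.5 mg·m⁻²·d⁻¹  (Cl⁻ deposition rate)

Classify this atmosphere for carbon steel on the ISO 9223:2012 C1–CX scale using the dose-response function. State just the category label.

C5

carbon steel: f(T) = +0.150·(T−10) [T≤10 °C] = -0.5700
  sulphur-dioxide contribution → 38.17 μm/a
  chloride contribution → 69.17 μm/a
  ⇒ r_corr(carbon steel) = 107.3 μm/a
107 μm/a falls in (80, 200] for carbon steel → category C5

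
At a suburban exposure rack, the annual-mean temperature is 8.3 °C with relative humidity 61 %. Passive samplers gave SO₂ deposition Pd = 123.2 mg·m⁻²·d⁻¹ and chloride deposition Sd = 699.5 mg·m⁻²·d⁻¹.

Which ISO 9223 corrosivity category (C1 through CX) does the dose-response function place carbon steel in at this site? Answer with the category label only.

C5

carbon steel: temperature factor f = +0.150·(-1.7) = -0.2550
  SO₂ term: 1.77·123.2^0.52·exp(0.02·61-0.2550) = 56.78
  Sd branch = 0.102·Sd^0.62·e^(0.033·RH+0.04·T) = 61.77 μm/a
  sum: 56.78 + 61.77 → r_corr = 118.6 μm/a
Category bounds: 80…200 μm/a bracket r_corr ⇒ C5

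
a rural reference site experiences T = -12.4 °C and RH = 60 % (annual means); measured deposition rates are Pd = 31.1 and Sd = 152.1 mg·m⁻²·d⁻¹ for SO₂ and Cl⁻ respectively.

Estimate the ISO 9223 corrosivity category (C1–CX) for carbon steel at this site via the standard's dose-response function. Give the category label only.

C2

carbon steel: f(T) = +0.150·(T−10) [T≤10 °C] = -3.3600
  sulphur-dioxide contribution → 1.219 μm/a
  chloride contribution → 10.14 μm/a
  total first-year rate 11.36 μm/a
Category bounds: 1.3…25 μm/a bracket r_corr ⇒ C2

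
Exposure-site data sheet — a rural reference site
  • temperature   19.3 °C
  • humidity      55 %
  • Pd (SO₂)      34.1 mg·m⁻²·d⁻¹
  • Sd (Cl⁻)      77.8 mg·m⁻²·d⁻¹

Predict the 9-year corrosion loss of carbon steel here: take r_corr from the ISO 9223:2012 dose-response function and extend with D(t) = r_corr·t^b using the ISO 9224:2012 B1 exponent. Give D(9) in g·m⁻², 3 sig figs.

D(9) = 999 g·m⁻²

carbon steel: T>10 °C ⇒ hinge -0.054·(19.3−10) = -0.5022
  sulphur-dioxide contribution → 20.17 μm/a
  chloride contribution → 20.16 μm/a
  ⇒ r_corr(carbon steel) = 40.33 μm/a
Power-law: D(9) = r_corr · 9^0.523
  D(9) = 40.33 × 9^0.523 = 40.33 × 3.156 = 127.3 μm
  Mass loss = 127.3 μm × 7.85 g/cm³ = 999 g·m⁻²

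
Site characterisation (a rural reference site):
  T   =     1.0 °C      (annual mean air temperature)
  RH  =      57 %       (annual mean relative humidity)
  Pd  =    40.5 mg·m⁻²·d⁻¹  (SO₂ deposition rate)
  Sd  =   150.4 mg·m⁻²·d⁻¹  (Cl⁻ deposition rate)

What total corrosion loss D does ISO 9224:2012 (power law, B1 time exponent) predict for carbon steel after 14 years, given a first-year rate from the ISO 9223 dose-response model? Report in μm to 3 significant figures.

D(14) = 101 μm

carbon steel: T≤10 °C ⇒ hinge +0.150·(1.0−10) = -1.3500
  SO₂ term: 1.77·40.5^0.52·exp(0.02·57-1.3500) = 9.832
  Cl⁻ term: 0.102·150.4^0.62·exp(0.033·57+0.04·1.0) = 15.59
  sum: 9.832 + 15.59 → r_corr = 25.42 μm/a
ISO 9224: D(t) = r_corr · t^b with b = 0.523 (carbon steel, B1)
  D(14) = 25.42 × 14^0.523 = 25.42 × 3.976 = 101.1 μm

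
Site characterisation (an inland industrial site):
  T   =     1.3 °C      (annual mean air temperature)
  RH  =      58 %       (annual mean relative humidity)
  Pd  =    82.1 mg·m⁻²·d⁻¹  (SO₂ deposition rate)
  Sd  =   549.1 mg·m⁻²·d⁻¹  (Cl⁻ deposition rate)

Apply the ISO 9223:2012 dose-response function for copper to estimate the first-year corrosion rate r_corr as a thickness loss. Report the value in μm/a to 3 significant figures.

copper: T≤10 °C ⇒ hinge +0.126·(1.3−10) = -1.0962
  sulphur-dioxide contribution → 0.1706 μm/a
  chloride contribution → 0.4841 μm/a
  total first-year rate 0.6547 μm/a

r_corr = 0.655 μm/a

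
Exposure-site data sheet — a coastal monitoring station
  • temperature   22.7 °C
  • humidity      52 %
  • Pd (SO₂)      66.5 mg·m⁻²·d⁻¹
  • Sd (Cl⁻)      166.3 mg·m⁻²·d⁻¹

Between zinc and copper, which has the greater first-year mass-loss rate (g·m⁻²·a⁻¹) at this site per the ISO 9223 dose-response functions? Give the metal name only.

zinc: temperature factor f = -0.071·(12.7) = -0.9017
  sulphur-dioxide contribution → 0.363 μm/a
  chloride contribution → 3.37 μm/a
  total first-year rate 3.733 μm/a
  mass loss = 3.733 μm/a × 7.14 g/cm³ = 26.65 g·m⁻²·a⁻¹
copper: f(T) = -0.080·(T−10) [T>10 °C] = -1.0160
  sulphur-dioxide contribution → 0.1229 μm/a
  chloride contribution → 0.8062 μm/a
  total first-year rate 0.929 μm/a
  mass loss = 0.929 μm/a × 8.96 g/cm³ = 8.324 g·m⁻²·a⁻¹
Ordering by g·m⁻²·a⁻¹: zinc (26.7) > copper (8.32)

zinc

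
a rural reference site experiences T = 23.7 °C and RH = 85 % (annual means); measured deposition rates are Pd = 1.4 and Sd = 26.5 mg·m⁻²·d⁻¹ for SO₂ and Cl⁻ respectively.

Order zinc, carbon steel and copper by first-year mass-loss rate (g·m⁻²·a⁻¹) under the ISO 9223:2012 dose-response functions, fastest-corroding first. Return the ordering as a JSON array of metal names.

["carbon steel", "copper", "zinc"]

zinc: f(T) = -0.071·(T−10) [T>10 °C] = -0.9727
  sulphur-dioxide contribution → 0.2822 μm/a
  chloride contribution → 1.677 μm/a
  ⇒ r_corr(zinc) = 1.959 μm/a
  mass loss = 1.959 μm/a × 7.14 g/cm³ = 13.99 g·m⁻²·a⁻¹
carbon steel: T>10 °C ⇒ hinge -0.054·(23.7−10) = -0.7398
  sulphur-dioxide contribution → 5.508 μm/a
  chloride contribution → 33.18 μm/a
  total first-year rate 38.69 μm/a
  mass loss = 38.69 μm/a × 7.85 g/cm³ = 303.7 g·m⁻²·a⁻¹
copper: T>10 °C ⇒ hinge -0.080·(23.7−10) = -1.0960
  sulphur-dioxide contribution → 0.2913 μm/a
  chloride contribution → 1.692 μm/a
  total first-year rate 1.983 μm/a
  mass loss = 1.983 μm/a × 8.96 g/cm³ = 17.77 g·m⁻²·a⁻¹
Ordering by g·m⁻²·a⁻¹: carbon steel (304) > copper (17.8) > zinc (14)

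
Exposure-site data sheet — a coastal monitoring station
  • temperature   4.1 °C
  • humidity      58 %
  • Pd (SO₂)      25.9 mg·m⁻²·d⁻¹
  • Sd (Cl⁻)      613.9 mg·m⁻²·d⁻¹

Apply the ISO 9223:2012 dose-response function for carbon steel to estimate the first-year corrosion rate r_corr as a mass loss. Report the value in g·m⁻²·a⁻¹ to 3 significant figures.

r_corr = 442 g·m⁻²·a⁻¹

carbon steel: temperature factor f = +0.150·(-5.9) = -0.8850
  Pd branch = 1.77·Pd^0.52·e^(0.02·RH+f) = 12.66 μm/a
  Cl⁻ term: 0.102·613.9^0.62·exp(0.033·58+0.04·4.1) = 43.62
  sum: 12.66 + 43.62 → r_corr = 56.28 μm/a
Convert to mass loss: 56.28 μm/a × 7.85 g/cm³ = 441.8 g·m⁻²·a⁻¹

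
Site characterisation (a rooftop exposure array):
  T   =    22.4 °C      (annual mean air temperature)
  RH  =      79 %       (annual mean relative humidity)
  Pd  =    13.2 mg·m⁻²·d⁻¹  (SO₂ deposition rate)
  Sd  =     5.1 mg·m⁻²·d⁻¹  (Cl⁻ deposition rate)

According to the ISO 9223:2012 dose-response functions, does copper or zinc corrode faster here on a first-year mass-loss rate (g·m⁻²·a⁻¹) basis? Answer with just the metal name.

copper

copper: T>10 °C ⇒ hinge -0.080·(22.4−10) = -0.9920
  Pd branch = 0.0053·Pd^0.26·e^(0.059·RH+f) = 0.4065 μm/a
  Sd branch = 0.01025·Sd^0.27·e^(0.036·RH+0.049·T) = 0.8196 μm/a
  sum: 0.4065 + 0.8196 → r_corr = 1.226 μm/a
  mass loss = 1.226 μm/a × 8.96 g/cm³ = 10.99 g·m⁻²·a⁻¹
zinc: temperature factor f = -0.071·(12.4) = -0.8804
  SO₂ term: 0.0129·13.2^0.44·exp(0.046·79-0.8804) = 0.6303
  Cl⁻ term: 0.0175·5.1^0.57·exp(0.008·79+0.085·22.4) = 0.5594
  sum: 0.6303 + 0.5594 → r_corr = 1.19 μm/a
  mass loss = 1.19 μm/a × 7.14 g/cm³ = 8.494 g·m⁻²·a⁻¹
Ordering by g·m⁻²·a⁻¹: copper (11) > zinc (8.49)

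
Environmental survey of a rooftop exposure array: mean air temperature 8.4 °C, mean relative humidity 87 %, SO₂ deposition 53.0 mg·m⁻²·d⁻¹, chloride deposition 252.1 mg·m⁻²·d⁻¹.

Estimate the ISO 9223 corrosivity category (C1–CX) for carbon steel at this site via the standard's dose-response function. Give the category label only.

carbon steel: f(T) = +0.150·(T−10) [T≤10 °C] = -0.2400
  Pd branch = 1.77·Pd^0.52·e^(0.02·RH+f) = 62.52 μm/a
  Cl⁻ term: 0.102·252.1^0.62·exp(0.033·87+0.04·8.4) = 77.69
  sum: 62.52 + 77.69 → r_corr = 140.2 μm/a
140 μm/a falls in (80, 200] for carbon steel → category C5

C5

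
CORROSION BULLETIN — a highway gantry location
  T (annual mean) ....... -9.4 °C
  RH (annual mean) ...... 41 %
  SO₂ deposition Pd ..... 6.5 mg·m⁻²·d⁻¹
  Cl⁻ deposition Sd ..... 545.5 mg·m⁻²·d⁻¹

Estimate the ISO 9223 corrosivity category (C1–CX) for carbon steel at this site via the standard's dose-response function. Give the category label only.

C2

carbon steel: T≤10 °C ⇒ hinge +0.150·(-9.4−10) = -2.9100
  sulphur-dioxide contribution → 0.5794 μm/a
  chloride contribution → 13.48 μm/a
  total first-year rate 14.06 μm/a
ISO 9223 Table 2 (carbon steel): 1.3 < 14.1 ≤ 25 μm/a ⇒ C2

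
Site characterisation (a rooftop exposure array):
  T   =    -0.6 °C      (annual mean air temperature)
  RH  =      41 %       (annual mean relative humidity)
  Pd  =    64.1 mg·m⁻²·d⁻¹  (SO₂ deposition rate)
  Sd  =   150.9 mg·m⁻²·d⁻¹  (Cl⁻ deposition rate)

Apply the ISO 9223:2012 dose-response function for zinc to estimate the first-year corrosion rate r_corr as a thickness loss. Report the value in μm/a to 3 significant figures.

zinc: f(T) = +0.038·(T−10) [T≤10 °C] = -0.4028
  SO₂ term: 0.0129·64.1^0.44·exp(0.046·41-0.4028) = 0.3546
  Cl⁻ term: 0.0175·150.9^0.57·exp(0.008·41+0.085·-0.6) = 0.4029
  sum: 0.3546 + 0.4029 → r_corr = 0.7575 μm/a

r_corr = 0.758 μm/a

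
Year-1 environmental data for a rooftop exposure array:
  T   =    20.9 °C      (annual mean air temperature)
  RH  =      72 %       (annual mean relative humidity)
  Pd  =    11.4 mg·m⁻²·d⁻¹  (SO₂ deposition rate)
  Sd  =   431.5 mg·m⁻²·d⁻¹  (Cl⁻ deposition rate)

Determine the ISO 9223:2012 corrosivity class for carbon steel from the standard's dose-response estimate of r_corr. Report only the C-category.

C5

carbon steel: temperature factor f = -0.054·(10.9) = -0.5886
  sulphur-dioxide contribution → 14.7 μm/a
  chloride contribution → 109 μm/a
  ⇒ r_corr(carbon steel) = 123.7 μm/a
ISO 9223 Table 2 (carbon steel): 80 < 124 ≤ 200 μm/a ⇒ C5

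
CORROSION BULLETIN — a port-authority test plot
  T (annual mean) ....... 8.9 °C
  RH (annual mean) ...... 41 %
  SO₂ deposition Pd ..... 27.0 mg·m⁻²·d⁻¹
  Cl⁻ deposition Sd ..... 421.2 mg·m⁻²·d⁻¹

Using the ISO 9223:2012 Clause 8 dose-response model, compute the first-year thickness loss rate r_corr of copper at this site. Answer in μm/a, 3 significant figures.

r_corr = 0.477 μm/a

copper: T≤10 °C ⇒ hinge +0.126·(8.9−10) = -0.1386
  sulphur-dioxide contribution → 0.1221 μm/a
  chloride contribution → 0.3546 μm/a
  total first-year rate 0.4767 μm/a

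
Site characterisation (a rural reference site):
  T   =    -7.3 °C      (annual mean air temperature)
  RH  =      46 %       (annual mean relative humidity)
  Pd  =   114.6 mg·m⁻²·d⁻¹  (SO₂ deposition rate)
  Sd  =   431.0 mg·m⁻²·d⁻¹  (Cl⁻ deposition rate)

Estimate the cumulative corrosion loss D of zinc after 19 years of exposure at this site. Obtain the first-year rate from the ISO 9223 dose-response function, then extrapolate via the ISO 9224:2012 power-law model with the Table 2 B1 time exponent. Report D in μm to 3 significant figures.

D(19) = 9.62 μm

zinc: f(T) = +0.038·(T−10) [T≤10 °C] = -0.6574
  Pd branch = 0.0129·Pd^0.44·e^(0.046·RH+f) = 0.4468 μm/a
  Cl⁻ term: 0.0175·431.0^0.57·exp(0.008·46+0.085·-7.3) = 0.4315
  r_corr = 0.4468 + 0.4315 = 0.8783 μm/a
ISO 9224: D(t) = r_corr · t^b with b = 0.813 (zinc, B1)
  D(19) = 0.8783 × 19^0.813 = 0.8783 × 10.96 = 9.622 μm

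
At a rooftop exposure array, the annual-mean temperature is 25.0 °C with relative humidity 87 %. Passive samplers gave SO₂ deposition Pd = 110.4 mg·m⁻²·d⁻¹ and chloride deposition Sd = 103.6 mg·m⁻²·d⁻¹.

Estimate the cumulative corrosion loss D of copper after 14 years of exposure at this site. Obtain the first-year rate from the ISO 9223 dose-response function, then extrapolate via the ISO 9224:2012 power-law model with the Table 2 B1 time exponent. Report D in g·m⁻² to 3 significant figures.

copper: temperature factor f = -0.080·(15.0) = -1.2000
  SO₂ term: 0.0053·110.4^0.26·exp(0.059·87-1.2000) = 0.9194
  Sd branch = 0.01025·Sd^0.27·e^(0.036·RH+0.049·T) = 2.8 μm/a
  r_corr = 0.9194 + 2.8 = 3.719 μm/a
Long-term exponent b (ISO 9224 Table 2, B1) = 0.667
  D(14) = 3.719 × 14^0.667 = 3.719 × 5.814 = 21.62 μm
  Mass loss = 21.62 μm × 8.96 g/cm³ = 193.7 g·m⁻²

D(14) = 194 g·m⁻²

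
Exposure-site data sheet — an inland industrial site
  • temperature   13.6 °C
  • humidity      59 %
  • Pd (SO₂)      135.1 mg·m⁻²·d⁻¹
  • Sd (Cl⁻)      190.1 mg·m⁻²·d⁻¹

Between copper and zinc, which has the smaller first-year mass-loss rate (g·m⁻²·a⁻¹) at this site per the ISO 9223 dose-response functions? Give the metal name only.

copper: temperature factor f = -0.080·(3.6) = -0.2880
  sulphur-dioxide contribution → 0.4623 μm/a
  chloride contribution → 0.6885 μm/a
  total first-year rate 1.151 μm/a
  mass loss = 1.151 μm/a × 8.96 g/cm³ = 10.31 g·m⁻²·a⁻¹
zinc: f(T) = -0.071·(T−10) [T>10 °C] = -0.2556
  sulphur-dioxide contribution → 1.305 μm/a
  chloride contribution → 1.775 μm/a
  total first-year rate 3.08 μm/a
  mass loss = 3.08 μm/a × 7.14 g/cm³ = 21.99 g·m⁻²·a⁻¹
Ordering by g·m⁻²·a⁻¹: zinc (22) > copper (10.3)

copper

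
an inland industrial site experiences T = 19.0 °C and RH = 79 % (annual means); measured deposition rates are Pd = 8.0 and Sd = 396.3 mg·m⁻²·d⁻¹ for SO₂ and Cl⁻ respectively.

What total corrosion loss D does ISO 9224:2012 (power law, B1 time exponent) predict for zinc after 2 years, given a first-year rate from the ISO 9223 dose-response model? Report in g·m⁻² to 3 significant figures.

zinc: temperature factor f = -0.071·(9.0) = -0.6390
  Pd branch = 0.0129·Pd^0.44·e^(0.046·RH+f) = 0.6437 μm/a
  Sd branch = 0.0175·Sd^0.57·e^(0.008·RH+0.085·T) = 5.009 μm/a
  sum: 0.6437 + 5.009 → r_corr = 5.653 μm/a
Long-term exponent b (ISO 9224 Table 2, B1) = 0.813
  D(2) = 5.653 × 2^0.813 = 5.653 × 1.757 = 9.931 μm
  Mass loss = 9.931 μm × 7.14 g/cm³ = 70.91 g·m⁻²

D(2) = 70.9 g·m⁻²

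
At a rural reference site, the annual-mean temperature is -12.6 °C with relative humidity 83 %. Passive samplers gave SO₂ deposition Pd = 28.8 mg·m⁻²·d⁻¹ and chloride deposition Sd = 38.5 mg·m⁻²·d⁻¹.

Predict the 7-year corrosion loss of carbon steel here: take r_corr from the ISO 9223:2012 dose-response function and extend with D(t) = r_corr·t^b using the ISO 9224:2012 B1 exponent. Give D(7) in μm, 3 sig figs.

D(7) = 30.3 μm

carbon steel: T≤10 °C ⇒ hinge +0.150·(-12.6−10) = -3.3900
  Pd branch = 1.77·Pd^0.52·e^(0.02·RH+f) = 1.801 μm/a
  Cl⁻ term: 0.102·38.5^0.62·exp(0.033·83+0.04·-12.6) = 9.167
  r_corr = 1.801 + 9.167 = 10.97 μm/a
ISO 9224: D(t) = r_corr · t^b with b = 0.523 (carbon steel, B1)
  D(7) = 10.97 × 7^0.523 = 10.97 × 2.767 = 30.35 μm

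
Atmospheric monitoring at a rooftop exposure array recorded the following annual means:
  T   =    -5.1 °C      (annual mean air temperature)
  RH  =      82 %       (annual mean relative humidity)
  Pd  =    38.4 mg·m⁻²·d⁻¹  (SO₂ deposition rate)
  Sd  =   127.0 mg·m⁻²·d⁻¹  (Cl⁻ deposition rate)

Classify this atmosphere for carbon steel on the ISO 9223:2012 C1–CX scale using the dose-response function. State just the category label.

C3

carbon steel: temperature factor f = +0.150·(-15.1) = -2.2650
  SO₂ term: 1.77·38.4^0.52·exp(0.02·82-2.2650) = 6.315
  Sd branch = 0.102·Sd^0.62·e^(0.033·RH+0.04·T) = 25.09 μm/a
  sum: 6.315 + 25.09 → r_corr = 31.41 μm/a
31.4 μm/a falls in (25, 50] for carbon steel → category C3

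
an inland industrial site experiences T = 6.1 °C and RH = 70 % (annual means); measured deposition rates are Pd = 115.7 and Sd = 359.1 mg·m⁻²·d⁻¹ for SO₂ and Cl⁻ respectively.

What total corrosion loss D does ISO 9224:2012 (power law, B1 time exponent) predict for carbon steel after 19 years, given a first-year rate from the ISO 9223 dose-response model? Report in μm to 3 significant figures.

D(19) = 455 μm

carbon steel: f(T) = +0.150·(T−10) [T≤10 °C] = -0.5850
  SO₂ term: 1.77·115.7^0.52·exp(0.02·70-0.5850) = 47.3
  Cl⁻ term: 0.102·359.1^0.62·exp(0.033·70+0.04·6.1) = 50.35
  r_corr = 47.3 + 50.35 = 97.65 μm/a
Long-term exponent b (ISO 9224 Table 2, B1) = 0.523
  D(19) = 97.65 × 19^0.523 = 97.65 × 4.664 = 455.5 μm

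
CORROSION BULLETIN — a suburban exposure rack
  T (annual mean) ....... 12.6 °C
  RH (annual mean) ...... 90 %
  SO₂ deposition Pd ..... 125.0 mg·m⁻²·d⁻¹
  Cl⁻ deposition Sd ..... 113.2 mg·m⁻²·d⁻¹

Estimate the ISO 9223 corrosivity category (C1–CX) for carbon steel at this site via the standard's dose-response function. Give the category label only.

C5

carbon steel: f(T) = -0.054·(T−10) [T>10 °C] = -0.1404
  Pd branch = 1.77·Pd^0.52·e^(0.02·RH+f) = 114.6 μm/a
  Sd branch = 0.102·Sd^0.62·e^(0.033·RH+0.04·T) = 61.76 μm/a
  sum: 114.6 + 61.76 → r_corr = 176.3 μm/a
176 μm/a falls in (80, 200] for carbon steel → category C5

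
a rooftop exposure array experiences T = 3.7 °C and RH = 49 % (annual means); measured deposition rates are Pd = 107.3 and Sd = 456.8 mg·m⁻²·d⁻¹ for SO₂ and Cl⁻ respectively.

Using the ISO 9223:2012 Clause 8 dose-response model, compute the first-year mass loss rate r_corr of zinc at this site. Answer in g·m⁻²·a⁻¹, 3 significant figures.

zinc: f(T) = +0.038·(T−10) [T≤10 °C] = -0.2394
  SO₂ term: 0.0129·107.3^0.44·exp(0.046·49-0.2394) = 0.7568
  Cl⁻ term: 0.0175·456.8^0.57·exp(0.008·49+0.085·3.7) = 1.164
  r_corr = 0.7568 + 1.164 = 1.921 μm/a
Convert to mass loss: 1.921 μm/a × 7.14 g/cm³ = 13.71 g·m⁻²·a⁻¹

r_corr = 13.7 g·m⁻²·a⁻¹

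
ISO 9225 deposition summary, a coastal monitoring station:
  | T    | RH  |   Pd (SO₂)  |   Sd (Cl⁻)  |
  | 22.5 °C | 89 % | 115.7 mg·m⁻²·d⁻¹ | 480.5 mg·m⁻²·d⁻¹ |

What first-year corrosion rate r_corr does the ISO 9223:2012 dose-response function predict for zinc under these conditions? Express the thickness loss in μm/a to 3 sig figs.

r_corr = 10.7 μm/a

zinc: temperature factor f = -0.071·(12.5) = -0.8875
  Pd branch = 0.0129·Pd^0.44·e^(0.046·RH+f) = 2.576 μm/a
  Sd branch = 0.0175·Sd^0.57·e^(0.008·RH+0.085·T) = 8.155 μm/a
  sum: 2.576 + 8.155 → r_corr = 10.73 μm/a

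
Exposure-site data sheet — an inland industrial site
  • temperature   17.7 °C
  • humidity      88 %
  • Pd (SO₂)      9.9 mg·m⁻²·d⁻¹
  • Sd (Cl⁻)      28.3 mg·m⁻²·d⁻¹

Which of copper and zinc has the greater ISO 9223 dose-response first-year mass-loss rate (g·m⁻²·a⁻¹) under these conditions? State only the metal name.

copper

copper: temperature factor f = -0.080·(7.7) = -0.6160
  sulphur-dioxide contribution → 0.9343 μm/a
  chloride contribution → 1.43 μm/a
  total first-year rate 2.364 μm/a
  mass loss = 2.364 μm/a × 8.96 g/cm³ = 21.18 g·m⁻²·a⁻¹
zinc: T>10 °C ⇒ hinge -0.071·(17.7−10) = -0.5467
  sulphur-dioxide contribution → 1.173 μm/a
  chloride contribution → 1.071 μm/a
  total first-year rate 2.244 μm/a
  mass loss = 2.244 μm/a × 7.14 g/cm³ = 16.02 g·m⁻²·a⁻¹
Ordering by g·m⁻²·a⁻¹: copper (21.2) > zinc (16)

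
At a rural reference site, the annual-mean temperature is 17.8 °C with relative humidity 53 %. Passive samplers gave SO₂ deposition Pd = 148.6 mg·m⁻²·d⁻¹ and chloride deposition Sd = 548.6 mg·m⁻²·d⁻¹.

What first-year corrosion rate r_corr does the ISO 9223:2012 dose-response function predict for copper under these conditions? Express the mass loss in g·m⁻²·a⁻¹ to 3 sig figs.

copper: f(T) = -0.080·(T−10) [T>10 °C] = -0.6240
  sulphur-dioxide contribution → 0.2377 μm/a
  chloride contribution → 0.9073 μm/a
  ⇒ r_corr(copper) = 1.145 μm/a
Convert to mass loss: 1.145 μm/a × 8.96 g/cm³ = 10.26 g·m⁻²·a⁻¹

r_corr = 10.3 g·m⁻²·a⁻¹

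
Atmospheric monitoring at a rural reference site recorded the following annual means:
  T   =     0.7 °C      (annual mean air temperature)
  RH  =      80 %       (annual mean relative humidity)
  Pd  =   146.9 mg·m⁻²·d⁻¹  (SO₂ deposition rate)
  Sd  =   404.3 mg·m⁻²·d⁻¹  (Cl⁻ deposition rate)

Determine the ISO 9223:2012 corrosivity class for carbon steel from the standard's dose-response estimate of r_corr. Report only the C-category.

C5

carbon steel: T≤10 °C ⇒ hinge +0.150·(0.7−10) = -1.3950
  sulphur-dioxide contribution → 29.1 μm/a
  chloride contribution → 60.74 μm/a
  ⇒ r_corr(carbon steel) = 89.83 μm/a
Category bounds: 80…200 μm/a bracket r_corr ⇒ C5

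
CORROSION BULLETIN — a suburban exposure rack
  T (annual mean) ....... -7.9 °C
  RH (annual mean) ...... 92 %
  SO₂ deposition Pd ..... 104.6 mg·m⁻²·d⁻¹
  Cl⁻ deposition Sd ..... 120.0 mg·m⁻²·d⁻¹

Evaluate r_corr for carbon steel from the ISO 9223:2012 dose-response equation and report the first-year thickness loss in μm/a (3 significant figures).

carbon steel: f(T) = +0.150·(T−10) [T≤10 °C] = -2.6850
  Pd branch = 1.77·Pd^0.52·e^(0.02·RH+f) = 8.534 μm/a
  Sd branch = 0.102·Sd^0.62·e^(0.033·RH+0.04·T) = 30.13 μm/a
  sum: 8.534 + 30.13 → r_corr = 38.66 μm/a

r_corr = 38.7 μm/a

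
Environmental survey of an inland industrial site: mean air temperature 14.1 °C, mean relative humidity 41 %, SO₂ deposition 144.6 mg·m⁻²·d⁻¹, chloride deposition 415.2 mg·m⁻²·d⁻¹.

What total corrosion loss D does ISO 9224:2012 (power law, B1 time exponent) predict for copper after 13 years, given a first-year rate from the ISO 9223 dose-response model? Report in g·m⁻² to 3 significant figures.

D(13) = 30.3 g·m⁻²

copper: temperature factor f = -0.080·(4.1) = -0.3280
  Pd branch = 0.0053·Pd^0.26·e^(0.059·RH+f) = 0.1563 μm/a
  Sd branch = 0.01025·Sd^0.27·e^(0.036·RH+0.049·T) = 0.4557 μm/a
  r_corr = 0.1563 + 0.4557 = 0.6121 μm/a
Power-law: D(13) = r_corr · 13^0.667
  D(13) = 0.6121 × 13^0.667 = 0.6121 × 5.534 = 3.387 μm
  Mass loss = 3.387 μm × 8.96 g/cm³ = 30.35 g·m⁻²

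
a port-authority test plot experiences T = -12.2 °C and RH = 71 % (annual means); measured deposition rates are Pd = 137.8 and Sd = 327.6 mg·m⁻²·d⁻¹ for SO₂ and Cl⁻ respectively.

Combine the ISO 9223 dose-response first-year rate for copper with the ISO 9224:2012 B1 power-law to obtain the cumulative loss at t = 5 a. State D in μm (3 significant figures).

copper: T≤10 °C ⇒ hinge +0.126·(-12.2−10) = -2.7972
  SO₂ term: 0.0053·137.8^0.26·exp(0.059·71-2.7972) = 0.07672
  Cl⁻ term: 0.01025·327.6^0.27·exp(0.036·71+0.049·-12.2) = 0.347
  r_corr = 0.07672 + 0.347 = 0.4237 μm/a
Power-law: D(5) = r_corr · 5^0.667
  D(5) = 0.4237 × 5^0.667 = 0.4237 × 2.926 = 1.24 μm

D(5) = 1.24 μm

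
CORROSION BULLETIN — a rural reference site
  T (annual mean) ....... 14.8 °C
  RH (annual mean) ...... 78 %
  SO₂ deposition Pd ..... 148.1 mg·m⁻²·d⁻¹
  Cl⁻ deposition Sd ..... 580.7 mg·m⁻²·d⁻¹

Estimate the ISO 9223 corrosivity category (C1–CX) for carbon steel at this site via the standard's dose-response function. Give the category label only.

CX

carbon steel: temperature factor f = -0.054·(4.8) = -0.2592
  SO₂ term: 1.77·148.1^0.52·exp(0.02·78-0.2592) = 87.42
  Sd branch = 0.102·Sd^0.62·e^(0.033·RH+0.04·T) = 125.1 μm/a
  sum: 87.42 + 125.1 → r_corr = 212.5 μm/a
Category bounds: 200…700 μm/a bracket r_corr ⇒ CX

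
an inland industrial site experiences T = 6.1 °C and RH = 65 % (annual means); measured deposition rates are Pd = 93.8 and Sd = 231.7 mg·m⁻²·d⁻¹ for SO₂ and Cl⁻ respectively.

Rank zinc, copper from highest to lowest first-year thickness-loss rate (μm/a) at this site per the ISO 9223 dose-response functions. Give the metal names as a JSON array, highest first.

["zinc", "copper"]

zinc: temperature factor f = +0.038·(-3.9) = -0.1482
  SO₂ term: 0.0129·93.8^0.44·exp(0.046·65-0.1482) = 1.631
  Sd branch = 0.0175·Sd^0.57·e^(0.008·RH+0.085·T) = 1.102 μm/a
  r_corr = 1.631 + 1.102 = 2.733 μm/a
copper: temperature factor f = +0.126·(-3.9) = -0.4914
  Pd branch = 0.0053·Pd^0.26·e^(0.059·RH+f) = 0.4888 μm/a
  Cl⁻ term: 0.01025·231.7^0.27·exp(0.036·65+0.049·6.1) = 0.6242
  r_corr = 0.4888 + 0.6242 = 1.113 μm/a
Ordering by μm/a: zinc (2.73) > copper (1.11)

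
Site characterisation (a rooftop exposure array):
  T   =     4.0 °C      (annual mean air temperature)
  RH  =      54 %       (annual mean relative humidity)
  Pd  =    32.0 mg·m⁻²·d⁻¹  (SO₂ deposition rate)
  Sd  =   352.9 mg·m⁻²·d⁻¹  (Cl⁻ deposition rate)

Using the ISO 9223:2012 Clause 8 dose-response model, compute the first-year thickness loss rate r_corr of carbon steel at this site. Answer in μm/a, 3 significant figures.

r_corr = 39.9 μm/a

carbon steel: temperature factor f = +0.150·(-6.0) = -0.9000
  sulphur-dioxide contribution → 12.85 μm/a
  chloride contribution → 27.01 μm/a
  total first-year rate 39.86 μm/a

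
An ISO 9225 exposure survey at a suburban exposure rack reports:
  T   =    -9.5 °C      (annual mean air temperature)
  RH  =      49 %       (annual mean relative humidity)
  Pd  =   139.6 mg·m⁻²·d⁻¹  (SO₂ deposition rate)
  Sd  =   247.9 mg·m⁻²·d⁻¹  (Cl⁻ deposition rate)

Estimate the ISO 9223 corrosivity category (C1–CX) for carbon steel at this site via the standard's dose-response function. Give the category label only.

carbon steel: T≤10 °C ⇒ hinge +0.150·(-9.5−10) = -2.9250
  sulphur-dioxide contribution → 3.301 μm/a
  chloride contribution → 10.72 μm/a
  ⇒ r_corr(carbon steel) = 14.02 μm/a
Category bounds: 1.3…25 μm/a bracket r_corr ⇒ C2

C2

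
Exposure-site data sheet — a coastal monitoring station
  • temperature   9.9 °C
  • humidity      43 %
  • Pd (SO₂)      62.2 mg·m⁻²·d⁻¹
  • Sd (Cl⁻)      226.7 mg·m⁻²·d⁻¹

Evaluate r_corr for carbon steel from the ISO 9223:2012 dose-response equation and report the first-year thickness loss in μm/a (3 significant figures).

r_corr = 53.4 μm/a

carbon steel: T≤10 °C ⇒ hinge +0.150·(9.9−10) = -0.0150
  sulphur-dioxide contribution → 35.3 μm/a
  chloride contribution → 18.08 μm/a
  total first-year rate 53.38 μm/a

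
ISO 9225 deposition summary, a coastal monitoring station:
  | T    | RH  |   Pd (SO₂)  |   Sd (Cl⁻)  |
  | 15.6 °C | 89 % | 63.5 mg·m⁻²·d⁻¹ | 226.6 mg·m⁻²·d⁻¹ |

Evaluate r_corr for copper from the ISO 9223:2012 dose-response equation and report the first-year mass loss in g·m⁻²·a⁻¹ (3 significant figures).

copper: f(T) = -0.080·(T−10) [T>10 °C] = -0.4480
  SO₂ term: 0.0053·63.5^0.26·exp(0.059·89-0.4480) = 1.901
  Sd branch = 0.01025·Sd^0.27·e^(0.036·RH+0.049·T) = 2.345 μm/a
  r_corr = 1.901 + 2.345 = 4.245 μm/a
Convert to mass loss: 4.245 μm/a × 8.96 g/cm³ = 38.04 g·m⁻²·a⁻¹

r_corr = 38.0 g·m⁻²·a⁻¹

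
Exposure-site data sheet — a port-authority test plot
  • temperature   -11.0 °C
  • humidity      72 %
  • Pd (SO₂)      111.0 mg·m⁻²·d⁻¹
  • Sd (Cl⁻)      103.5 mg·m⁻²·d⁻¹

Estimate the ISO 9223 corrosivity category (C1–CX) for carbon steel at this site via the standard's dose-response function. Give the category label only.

C2

carbon steel: f(T) = +0.150·(T−10) [T≤10 °C] = -3.1500
  Pd branch = 1.77·Pd^0.52·e^(0.02·RH+f) = 3.706 μm/a
  Sd branch = 0.102·Sd^0.62·e^(0.033·RH+0.04·T) = 12.55 μm/a
  r_corr = 3.706 + 12.55 = 16.26 μm/a
16.3 μm/a falls in (1.3, 25] for carbon steel → category C2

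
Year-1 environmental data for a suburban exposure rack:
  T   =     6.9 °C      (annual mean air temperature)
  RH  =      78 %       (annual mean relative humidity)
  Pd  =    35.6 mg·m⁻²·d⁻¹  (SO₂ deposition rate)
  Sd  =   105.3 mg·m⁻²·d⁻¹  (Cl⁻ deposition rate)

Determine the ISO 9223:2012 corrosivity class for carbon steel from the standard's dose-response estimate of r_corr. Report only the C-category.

carbon steel: temperature factor f = +0.150·(-3.1) = -0.4650
  SO₂ term: 1.77·35.6^0.52·exp(0.02·78-0.4650) = 33.91
  Sd branch = 0.102·Sd^0.62·e^(0.033·RH+0.04·T) = 31.64 μm/a
  sum: 33.91 + 31.64 → r_corr = 65.55 μm/a
Category bounds: 50…80 μm/a bracket r_corr ⇒ C4

C4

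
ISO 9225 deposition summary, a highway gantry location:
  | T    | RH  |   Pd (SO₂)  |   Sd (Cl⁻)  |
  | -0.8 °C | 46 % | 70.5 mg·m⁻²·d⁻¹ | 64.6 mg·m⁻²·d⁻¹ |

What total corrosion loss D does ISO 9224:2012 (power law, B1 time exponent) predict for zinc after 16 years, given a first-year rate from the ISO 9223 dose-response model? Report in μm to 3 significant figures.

zinc: temperature factor f = +0.038·(-10.8) = -0.4104
  sulphur-dioxide contribution → 0.4619 μm/a
  chloride contribution → 0.2542 μm/a
  ⇒ r_corr(zinc) = 0.7161 μm/a
Long-term exponent b (ISO 9224 Table 2, B1) = 0.813
  D(16) = 0.7161 × 16^0.813 = 0.7161 × 9.527 = 6.822 μm

D(16) = 6.82 μm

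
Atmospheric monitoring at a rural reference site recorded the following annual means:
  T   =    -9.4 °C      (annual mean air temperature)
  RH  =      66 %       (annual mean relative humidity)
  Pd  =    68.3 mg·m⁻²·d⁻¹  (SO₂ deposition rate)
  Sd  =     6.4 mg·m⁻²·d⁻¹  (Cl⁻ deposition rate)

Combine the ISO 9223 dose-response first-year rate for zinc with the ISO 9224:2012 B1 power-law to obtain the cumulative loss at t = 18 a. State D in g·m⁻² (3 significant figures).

D(18) = 64.6 g·m⁻²

zinc: T≤10 °C ⇒ hinge +0.038·(-9.4−10) = -0.7372
  sulphur-dioxide contribution → 0.8243 μm/a
  chloride contribution → 0.03845 μm/a
  ⇒ r_corr(zinc) = 0.8628 μm/a
Long-term exponent b (ISO 9224 Table 2, B1) = 0.813
  D(18) = 0.8628 × 18^0.813 = 0.8628 × 10.48 = 9.045 μm
  Mass loss = 9.045 μm × 7.14 g/cm³ = 64.58 g·m⁻²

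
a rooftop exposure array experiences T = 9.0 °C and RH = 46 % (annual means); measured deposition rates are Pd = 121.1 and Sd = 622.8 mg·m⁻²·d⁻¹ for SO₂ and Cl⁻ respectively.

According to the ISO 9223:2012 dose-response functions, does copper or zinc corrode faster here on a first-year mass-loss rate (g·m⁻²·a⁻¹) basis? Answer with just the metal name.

zinc

copper: T≤10 °C ⇒ hinge +0.126·(9.0−10) = -0.1260
  Pd branch = 0.0053·Pd^0.26·e^(0.059·RH+f) = 0.2454 μm/a
  Sd branch = 0.01025·Sd^0.27·e^(0.036·RH+0.049·T) = 0.4741 μm/a
  sum: 0.2454 + 0.4741 → r_corr = 0.7195 μm/a
  mass loss = 0.7195 μm/a × 8.96 g/cm³ = 6.447 g·m⁻²·a⁻¹
zinc: f(T) = +0.038·(T−10) [T≤10 °C] = -0.0380
  SO₂ term: 0.0129·121.1^0.44·exp(0.046·46-0.0380) = 0.8504
  Sd branch = 0.0175·Sd^0.57·e^(0.008·RH+0.085·T) = 2.128 μm/a
  r_corr = 0.8504 + 2.128 = 2.978 μm/a
  mass loss = 2.978 μm/a × 7.14 g/cm³ = 21.26 g·m⁻²·a⁻¹
Ordering by g·m⁻²·a⁻¹: zinc (21.3) > copper (6.45)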